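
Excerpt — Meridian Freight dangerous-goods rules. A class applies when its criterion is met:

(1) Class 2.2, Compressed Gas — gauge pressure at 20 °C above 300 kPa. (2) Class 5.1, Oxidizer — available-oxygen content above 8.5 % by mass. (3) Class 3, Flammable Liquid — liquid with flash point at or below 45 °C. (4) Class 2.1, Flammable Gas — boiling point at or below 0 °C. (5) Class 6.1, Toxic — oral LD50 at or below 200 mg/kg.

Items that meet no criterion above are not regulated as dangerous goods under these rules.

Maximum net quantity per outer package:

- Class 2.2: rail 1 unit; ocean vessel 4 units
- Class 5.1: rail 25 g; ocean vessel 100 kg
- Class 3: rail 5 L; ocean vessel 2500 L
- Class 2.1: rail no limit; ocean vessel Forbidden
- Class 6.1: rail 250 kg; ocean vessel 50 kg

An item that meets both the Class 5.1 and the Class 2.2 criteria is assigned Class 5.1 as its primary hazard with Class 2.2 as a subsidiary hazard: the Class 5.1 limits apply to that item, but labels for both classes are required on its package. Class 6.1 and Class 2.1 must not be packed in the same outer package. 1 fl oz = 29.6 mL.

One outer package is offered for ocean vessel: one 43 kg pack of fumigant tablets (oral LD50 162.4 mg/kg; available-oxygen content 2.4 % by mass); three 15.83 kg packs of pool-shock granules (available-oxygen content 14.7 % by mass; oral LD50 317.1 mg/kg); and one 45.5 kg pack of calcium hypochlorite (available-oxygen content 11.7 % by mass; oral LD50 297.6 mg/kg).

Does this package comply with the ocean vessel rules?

Yes

The fumigant tablets have oral LD50 162.4 mg/kg, which is ≤ 200 mg/kg, so they are Class 6.1 (Toxic).
With available-oxygen content 14.7 % by mass (> 8.5 % by mass), the pool-shock granules fall in Class 5.1.
With available-oxygen content 11.7 % by mass (> 8.5 % by mass), the calcium hypochlorite falls in Class 5.1.
Total Class 5.1: (three 15.83 kg packs = 47.49 kg) + 45.5 kg = 92.99 kg.
92.99 kg is within the ocean vessel limit of 100 kg for Class 5.1.
Class 6.1 quantity: 43 kg.
That is within the Class 6.1 ocean vessel limit of 50 kg.
The segregation rule (Class 6.1 with Class 2.1) does not apply to Class 5.1 with Class 6.1.
Every hazard class is within its ocean vessel limit and no segregation rule is violated.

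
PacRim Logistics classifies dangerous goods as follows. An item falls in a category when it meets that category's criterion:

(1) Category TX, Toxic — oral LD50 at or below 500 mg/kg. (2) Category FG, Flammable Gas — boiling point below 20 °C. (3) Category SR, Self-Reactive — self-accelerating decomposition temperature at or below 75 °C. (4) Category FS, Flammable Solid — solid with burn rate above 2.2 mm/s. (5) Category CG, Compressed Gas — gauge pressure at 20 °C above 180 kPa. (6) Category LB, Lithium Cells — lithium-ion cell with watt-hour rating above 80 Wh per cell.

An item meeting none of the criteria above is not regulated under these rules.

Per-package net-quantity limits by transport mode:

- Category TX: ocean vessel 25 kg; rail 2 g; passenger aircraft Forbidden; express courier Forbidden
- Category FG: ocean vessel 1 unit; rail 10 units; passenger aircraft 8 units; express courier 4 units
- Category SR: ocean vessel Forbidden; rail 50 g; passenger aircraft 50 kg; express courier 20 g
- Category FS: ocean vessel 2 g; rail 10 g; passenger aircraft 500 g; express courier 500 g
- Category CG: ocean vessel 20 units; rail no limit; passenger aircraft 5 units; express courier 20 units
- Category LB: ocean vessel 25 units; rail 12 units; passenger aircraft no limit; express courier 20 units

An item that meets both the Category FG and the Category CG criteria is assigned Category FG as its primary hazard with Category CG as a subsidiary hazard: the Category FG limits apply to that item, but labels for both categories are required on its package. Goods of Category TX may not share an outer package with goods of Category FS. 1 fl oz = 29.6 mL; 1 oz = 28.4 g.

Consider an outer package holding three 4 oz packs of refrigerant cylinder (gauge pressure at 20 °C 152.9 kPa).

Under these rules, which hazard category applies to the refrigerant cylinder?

Not regulated

gauge pressure at 20 °C 152.9 kPa is not above 180 kPa, so Category CG does not apply.
No criterion is met, so the item is not regulated.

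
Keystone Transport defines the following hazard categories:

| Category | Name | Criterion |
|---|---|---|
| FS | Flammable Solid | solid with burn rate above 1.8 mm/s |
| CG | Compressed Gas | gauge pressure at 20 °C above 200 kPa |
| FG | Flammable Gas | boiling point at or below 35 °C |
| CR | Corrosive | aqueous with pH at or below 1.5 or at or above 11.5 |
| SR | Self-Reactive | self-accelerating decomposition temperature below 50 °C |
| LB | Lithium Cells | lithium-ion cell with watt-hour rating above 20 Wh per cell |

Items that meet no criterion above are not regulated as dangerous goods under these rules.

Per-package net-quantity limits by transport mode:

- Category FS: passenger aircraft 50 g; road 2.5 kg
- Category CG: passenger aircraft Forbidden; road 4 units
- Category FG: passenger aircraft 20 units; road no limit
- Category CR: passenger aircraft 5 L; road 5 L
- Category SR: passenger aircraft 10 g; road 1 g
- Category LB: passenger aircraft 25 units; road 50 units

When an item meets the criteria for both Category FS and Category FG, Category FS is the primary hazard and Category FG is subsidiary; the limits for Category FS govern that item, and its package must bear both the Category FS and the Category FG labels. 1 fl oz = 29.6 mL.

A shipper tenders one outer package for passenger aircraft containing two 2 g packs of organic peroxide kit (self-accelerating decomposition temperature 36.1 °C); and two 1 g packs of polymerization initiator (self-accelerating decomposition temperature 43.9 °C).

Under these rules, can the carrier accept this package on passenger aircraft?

Yes

With self-accelerating decomposition temperature 36.1 °C (< 50 °C), the organic peroxide kit falls in Category SR.
Self-accelerating decomposition temperature 43.9 °C meets the Category SR criterion (Self-Reactive), so the polymerization initiator is Category SR.
Category SR net quantity: (two 2 g packs = 4 g) + (two 1 g packs = 2 g) = 6 g.
6 g ≤ 10 g (passenger aircraft limit, Category SR) — within limit.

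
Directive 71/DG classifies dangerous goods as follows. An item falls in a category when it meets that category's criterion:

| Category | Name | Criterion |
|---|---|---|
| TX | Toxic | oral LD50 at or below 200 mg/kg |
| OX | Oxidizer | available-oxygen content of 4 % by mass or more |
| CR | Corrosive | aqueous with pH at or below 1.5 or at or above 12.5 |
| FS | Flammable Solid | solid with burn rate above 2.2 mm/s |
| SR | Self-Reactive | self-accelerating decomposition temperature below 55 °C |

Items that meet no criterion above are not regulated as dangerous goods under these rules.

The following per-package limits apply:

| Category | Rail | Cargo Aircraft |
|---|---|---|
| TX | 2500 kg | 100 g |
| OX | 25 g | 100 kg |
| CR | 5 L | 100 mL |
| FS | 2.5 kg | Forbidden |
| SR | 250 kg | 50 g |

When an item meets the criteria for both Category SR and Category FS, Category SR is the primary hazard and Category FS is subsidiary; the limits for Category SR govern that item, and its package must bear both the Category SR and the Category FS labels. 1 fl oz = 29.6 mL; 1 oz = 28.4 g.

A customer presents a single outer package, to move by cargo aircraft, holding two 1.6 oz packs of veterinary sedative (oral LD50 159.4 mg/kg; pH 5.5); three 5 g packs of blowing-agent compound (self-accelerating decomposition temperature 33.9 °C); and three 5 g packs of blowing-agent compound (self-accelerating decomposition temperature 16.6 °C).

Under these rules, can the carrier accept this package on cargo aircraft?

Veterinary sedative: oral LD50 159.4 mg/kg ≤ 200 mg/kg → Category TX (Toxic).
With self-accelerating decomposition temperature 33.9 °C (< 55 °C), the blowing-agent compound falls in Category SR.
The blowing-agent compound has self-accelerating decomposition temperature 16.6 °C, which is < 55 °C, so it is Category SR (Self-Reactive).
Total Category SR: (three 5 g packs = 15 g) + (three 5 g packs = 15 g) = 30 g.
30 g ≤ 50 g (cargo aircraft limit, Category SR) — within limit.
Category TX quantity: two 1.6 oz packs = 90.88 g.
That is within the Category TX cargo aircraft limit of 100 g.
Every hazard category is within its cargo aircraft limit and no segregation rule is violated.

Yes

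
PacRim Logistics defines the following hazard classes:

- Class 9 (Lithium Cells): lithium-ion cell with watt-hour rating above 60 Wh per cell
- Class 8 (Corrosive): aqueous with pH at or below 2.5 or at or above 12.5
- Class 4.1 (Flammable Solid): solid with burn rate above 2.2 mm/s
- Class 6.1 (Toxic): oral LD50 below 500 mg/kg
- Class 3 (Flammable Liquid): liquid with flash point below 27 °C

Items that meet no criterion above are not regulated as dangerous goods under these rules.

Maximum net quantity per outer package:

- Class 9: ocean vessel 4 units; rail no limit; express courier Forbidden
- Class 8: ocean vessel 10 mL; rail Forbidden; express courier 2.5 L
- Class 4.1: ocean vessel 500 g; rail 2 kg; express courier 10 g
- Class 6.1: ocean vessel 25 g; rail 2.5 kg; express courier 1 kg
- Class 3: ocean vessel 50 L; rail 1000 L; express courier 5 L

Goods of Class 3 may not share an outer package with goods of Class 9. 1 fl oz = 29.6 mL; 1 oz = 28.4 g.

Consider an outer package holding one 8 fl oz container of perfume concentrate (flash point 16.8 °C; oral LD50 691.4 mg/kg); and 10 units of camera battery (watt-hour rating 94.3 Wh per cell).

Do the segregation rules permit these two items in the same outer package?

No

With flash point 16.8 °C (< 27 °C), the perfume concentrate falls in Class 3.
The camera battery has watt-hour rating 94.3 Wh per cell, which is > 60 Wh per cell, so it is Class 9 (Lithium Cells).
Class 3 and Class 9 may not share an outer package.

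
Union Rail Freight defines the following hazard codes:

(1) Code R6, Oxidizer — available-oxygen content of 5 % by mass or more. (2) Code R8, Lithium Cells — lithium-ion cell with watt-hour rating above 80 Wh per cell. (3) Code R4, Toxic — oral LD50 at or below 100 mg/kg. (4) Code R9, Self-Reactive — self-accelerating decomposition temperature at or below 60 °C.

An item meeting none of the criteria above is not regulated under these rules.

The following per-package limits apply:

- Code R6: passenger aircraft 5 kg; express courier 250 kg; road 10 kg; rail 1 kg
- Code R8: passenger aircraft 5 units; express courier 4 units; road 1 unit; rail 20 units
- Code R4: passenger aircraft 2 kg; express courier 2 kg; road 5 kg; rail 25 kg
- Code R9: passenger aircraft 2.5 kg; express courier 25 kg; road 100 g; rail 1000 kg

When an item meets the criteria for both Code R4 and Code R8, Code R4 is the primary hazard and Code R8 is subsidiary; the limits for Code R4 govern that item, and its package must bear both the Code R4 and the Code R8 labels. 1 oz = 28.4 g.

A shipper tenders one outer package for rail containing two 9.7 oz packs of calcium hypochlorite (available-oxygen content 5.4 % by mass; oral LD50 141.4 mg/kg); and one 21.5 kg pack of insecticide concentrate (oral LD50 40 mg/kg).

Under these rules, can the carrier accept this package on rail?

The calcium hypochlorite has available-oxygen content 5.4 % by mass, which is ≥ 5 % by mass, so it is Code R6 (Oxidizer).
With oral LD50 40 mg/kg (≤ 100 mg/kg), the insecticide concentrate falls in Code R4.
Code R6 quantity: two 9.7 oz packs = 550.96 g.
550.96 g is within the rail limit of 1 kg for Code R6.
Code R4 quantity: 21.5 kg.
21.5 kg is within the rail limit of 25 kg for Code R4.
Every hazard code is within its rail limit and no segregation rule is violated.

Yes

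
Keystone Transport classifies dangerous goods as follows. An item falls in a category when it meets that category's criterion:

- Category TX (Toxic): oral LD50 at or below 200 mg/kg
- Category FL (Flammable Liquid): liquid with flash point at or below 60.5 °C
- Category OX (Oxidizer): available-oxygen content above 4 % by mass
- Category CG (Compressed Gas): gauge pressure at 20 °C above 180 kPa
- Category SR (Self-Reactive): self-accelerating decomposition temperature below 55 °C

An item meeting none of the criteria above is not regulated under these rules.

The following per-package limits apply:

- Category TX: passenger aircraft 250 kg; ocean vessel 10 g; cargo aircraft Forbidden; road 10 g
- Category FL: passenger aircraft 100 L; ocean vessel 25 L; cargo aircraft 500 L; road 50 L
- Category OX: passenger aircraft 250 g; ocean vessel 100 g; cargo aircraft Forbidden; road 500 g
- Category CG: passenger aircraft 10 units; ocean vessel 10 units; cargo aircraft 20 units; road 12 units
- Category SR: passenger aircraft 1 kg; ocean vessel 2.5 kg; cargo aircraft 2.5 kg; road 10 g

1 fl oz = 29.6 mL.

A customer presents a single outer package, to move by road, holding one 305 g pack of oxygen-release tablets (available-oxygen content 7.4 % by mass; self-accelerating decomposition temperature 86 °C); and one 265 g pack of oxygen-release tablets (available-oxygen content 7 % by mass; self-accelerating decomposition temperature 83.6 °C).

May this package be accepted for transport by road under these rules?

Available-oxygen content 7.4 % by mass meets the Category OX criterion (Oxidizer), so the oxygen-release tablets are Category OX.
Available-oxygen content 7 % by mass meets the Category OX criterion (Oxidizer), so the oxygen-release tablets are Category OX.
Category OX net quantity: 305 g + 265 g = 570 g.
570 g > 500 g (road limit, Category OX) — over the limit.

No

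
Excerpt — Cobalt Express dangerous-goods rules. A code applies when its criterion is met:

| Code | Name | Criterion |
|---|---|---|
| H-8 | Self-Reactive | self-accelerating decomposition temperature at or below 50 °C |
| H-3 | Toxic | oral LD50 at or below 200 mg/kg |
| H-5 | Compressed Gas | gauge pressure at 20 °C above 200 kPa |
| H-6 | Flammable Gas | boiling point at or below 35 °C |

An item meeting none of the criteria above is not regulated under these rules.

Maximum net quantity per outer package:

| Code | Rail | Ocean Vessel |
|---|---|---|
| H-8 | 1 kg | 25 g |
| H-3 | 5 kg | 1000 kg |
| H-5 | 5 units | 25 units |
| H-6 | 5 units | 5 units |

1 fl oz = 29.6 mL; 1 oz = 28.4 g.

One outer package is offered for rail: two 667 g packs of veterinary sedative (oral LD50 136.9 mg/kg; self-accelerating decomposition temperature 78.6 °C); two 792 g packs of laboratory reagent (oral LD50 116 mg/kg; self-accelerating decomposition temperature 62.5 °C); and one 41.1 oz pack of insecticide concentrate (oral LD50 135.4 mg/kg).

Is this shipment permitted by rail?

Yes

With oral LD50 136.9 mg/kg (≤ 200 mg/kg), the veterinary sedative falls in Code H-3.
Laboratory reagent: oral LD50 116 mg/kg ≤ 200 mg/kg → Code H-3 (Toxic).
Insecticide concentrate: oral LD50 135.4 mg/kg ≤ 200 mg/kg → Code H-3 (Toxic).
Total Code H-3: (two 667 g packs = 1.334 kg) + (two 792 g packs = 1.584 kg) + (one 41.1 oz pack = 1167.24 g) = 4085.24 g.
That is within the Code H-3 rail limit of 5 kg.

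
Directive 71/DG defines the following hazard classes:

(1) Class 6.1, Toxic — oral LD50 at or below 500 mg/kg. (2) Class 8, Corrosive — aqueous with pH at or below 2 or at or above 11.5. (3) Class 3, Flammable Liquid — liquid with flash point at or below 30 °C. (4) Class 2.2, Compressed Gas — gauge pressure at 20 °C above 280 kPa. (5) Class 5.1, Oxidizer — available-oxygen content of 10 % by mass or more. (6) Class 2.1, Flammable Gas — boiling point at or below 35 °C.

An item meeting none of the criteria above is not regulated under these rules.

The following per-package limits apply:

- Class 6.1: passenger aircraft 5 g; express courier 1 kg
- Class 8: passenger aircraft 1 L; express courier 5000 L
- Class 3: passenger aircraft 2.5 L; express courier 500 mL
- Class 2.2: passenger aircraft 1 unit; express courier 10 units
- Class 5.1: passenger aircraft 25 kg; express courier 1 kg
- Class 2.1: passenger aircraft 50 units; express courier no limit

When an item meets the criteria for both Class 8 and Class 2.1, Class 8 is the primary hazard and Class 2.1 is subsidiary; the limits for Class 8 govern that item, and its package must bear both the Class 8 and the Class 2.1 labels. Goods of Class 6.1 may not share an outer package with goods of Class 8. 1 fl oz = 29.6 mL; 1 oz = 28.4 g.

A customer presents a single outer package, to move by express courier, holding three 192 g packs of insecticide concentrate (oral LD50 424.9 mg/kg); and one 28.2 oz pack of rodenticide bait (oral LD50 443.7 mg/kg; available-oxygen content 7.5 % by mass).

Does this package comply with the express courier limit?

With oral LD50 424.9 mg/kg (≤ 500 mg/kg), the insecticide concentrate falls in Class 6.1.
Oral LD50 443.7 mg/kg meets the Class 6.1 criterion (Toxic), so the rodenticide bait is Class 6.1.
Total Class 6.1: (three 192 g packs = 576 g) + (one 28.2 oz pack = 800.88 g) = 1376.88 g.
That exceeds the Class 6.1 express courier limit of 1 kg.

No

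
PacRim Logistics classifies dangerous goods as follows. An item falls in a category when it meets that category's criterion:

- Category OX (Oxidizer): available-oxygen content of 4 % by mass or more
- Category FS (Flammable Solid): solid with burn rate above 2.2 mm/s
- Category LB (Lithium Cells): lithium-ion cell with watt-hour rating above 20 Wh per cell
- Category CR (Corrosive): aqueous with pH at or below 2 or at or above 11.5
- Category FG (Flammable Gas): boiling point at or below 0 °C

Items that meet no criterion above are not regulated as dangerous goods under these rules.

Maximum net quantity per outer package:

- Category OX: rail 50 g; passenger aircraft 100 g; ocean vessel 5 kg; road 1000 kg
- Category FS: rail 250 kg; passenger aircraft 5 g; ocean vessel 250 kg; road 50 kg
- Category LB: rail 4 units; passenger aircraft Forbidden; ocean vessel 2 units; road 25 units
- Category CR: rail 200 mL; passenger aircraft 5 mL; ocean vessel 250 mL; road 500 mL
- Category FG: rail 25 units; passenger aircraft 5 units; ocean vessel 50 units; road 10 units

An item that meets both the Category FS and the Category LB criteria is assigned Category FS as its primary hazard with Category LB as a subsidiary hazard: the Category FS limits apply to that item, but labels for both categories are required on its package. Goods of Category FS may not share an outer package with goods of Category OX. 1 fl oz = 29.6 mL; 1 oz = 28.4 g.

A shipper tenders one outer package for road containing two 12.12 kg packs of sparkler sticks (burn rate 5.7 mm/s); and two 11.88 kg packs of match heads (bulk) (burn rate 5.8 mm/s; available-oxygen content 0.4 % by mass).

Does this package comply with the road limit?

With burn rate 5.7 mm/s (> 2.2 mm/s), the sparkler sticks fall in Category FS.
Match heads (bulk): burn rate 5.8 mm/s > 2.2 mm/s → Category FS (Flammable Solid).
Total Category FS: (two 12.12 kg packs = 24.24 kg) + (two 11.88 kg packs = 23.76 kg) = 48 kg.
48 kg is within the road limit of 50 kg for Category FS.

Yes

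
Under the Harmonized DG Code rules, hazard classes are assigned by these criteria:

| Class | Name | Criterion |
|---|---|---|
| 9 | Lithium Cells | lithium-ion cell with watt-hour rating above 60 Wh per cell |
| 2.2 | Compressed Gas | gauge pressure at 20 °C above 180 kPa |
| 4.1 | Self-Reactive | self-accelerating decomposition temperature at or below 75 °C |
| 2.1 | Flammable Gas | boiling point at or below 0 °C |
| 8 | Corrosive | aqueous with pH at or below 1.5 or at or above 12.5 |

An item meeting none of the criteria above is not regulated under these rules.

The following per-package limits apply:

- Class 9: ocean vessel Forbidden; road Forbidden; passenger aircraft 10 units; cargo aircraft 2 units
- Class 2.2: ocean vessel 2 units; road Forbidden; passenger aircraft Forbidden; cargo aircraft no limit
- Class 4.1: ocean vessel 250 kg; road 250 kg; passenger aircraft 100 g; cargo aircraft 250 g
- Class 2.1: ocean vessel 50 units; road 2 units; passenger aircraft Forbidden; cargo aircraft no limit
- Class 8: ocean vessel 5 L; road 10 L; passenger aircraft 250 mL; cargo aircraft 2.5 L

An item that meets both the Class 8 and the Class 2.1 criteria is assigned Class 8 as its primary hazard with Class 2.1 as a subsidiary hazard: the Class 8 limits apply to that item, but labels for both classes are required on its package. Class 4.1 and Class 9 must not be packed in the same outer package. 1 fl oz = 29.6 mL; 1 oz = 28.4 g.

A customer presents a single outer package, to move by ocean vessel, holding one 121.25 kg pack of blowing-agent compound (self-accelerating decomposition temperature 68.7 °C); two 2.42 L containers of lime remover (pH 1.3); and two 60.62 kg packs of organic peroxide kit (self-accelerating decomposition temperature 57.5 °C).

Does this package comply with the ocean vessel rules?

Yes

The blowing-agent compound has self-accelerating decomposition temperature 68.7 °C, which is ≤ 75 °C, so it is Class 4.1 (Self-Reactive).
Lime remover: pH 1.3 ≤ 1.5 → Class 8 (Corrosive).
The organic peroxide kit has self-accelerating decomposition temperature 57.5 °C, which is ≤ 75 °C, so it is Class 4.1 (Self-Reactive).
Total Class 4.1: 121.25 kg + (two 60.62 kg packs = 121.24 kg) = 242.49 kg.
242.49 kg ≤ 250 kg (ocean vessel limit, Class 4.1) — within limit.
Class 8 quantity: two 2.42 L containers = 4.84 L.
That is within the Class 8 ocean vessel limit of 5 L.
The segregation rule (Class 4.1 with Class 9) does not apply to Class 4.1 with Class 8.
Every hazard class is within its ocean vessel limit and no segregation rule is violated.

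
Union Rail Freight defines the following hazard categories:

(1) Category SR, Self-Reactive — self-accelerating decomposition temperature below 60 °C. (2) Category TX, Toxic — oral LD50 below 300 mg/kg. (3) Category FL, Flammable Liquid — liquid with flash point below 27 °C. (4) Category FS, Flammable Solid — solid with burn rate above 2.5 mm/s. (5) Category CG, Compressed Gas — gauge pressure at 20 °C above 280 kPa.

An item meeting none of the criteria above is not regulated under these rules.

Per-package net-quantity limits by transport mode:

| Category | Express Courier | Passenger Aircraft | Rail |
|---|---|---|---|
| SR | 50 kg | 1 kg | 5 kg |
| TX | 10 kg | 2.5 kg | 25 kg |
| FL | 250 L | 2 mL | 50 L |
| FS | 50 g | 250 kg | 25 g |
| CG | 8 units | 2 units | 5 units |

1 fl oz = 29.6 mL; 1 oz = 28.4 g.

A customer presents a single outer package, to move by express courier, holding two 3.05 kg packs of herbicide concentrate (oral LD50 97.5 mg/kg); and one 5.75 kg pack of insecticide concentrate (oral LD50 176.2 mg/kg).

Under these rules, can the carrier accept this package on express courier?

Oral LD50 97.5 mg/kg meets the Category TX criterion (Toxic), so the herbicide concentrate is Category TX.
With oral LD50 176.2 mg/kg (< 300 mg/kg), the insecticide concentrate falls in Category TX.
Category TX net quantity: (two 3.05 kg packs = 6.1 kg) + 5.75 kg = 11.85 kg.
11.85 kg exceeds the express courier limit of 10 kg for Category TX.

No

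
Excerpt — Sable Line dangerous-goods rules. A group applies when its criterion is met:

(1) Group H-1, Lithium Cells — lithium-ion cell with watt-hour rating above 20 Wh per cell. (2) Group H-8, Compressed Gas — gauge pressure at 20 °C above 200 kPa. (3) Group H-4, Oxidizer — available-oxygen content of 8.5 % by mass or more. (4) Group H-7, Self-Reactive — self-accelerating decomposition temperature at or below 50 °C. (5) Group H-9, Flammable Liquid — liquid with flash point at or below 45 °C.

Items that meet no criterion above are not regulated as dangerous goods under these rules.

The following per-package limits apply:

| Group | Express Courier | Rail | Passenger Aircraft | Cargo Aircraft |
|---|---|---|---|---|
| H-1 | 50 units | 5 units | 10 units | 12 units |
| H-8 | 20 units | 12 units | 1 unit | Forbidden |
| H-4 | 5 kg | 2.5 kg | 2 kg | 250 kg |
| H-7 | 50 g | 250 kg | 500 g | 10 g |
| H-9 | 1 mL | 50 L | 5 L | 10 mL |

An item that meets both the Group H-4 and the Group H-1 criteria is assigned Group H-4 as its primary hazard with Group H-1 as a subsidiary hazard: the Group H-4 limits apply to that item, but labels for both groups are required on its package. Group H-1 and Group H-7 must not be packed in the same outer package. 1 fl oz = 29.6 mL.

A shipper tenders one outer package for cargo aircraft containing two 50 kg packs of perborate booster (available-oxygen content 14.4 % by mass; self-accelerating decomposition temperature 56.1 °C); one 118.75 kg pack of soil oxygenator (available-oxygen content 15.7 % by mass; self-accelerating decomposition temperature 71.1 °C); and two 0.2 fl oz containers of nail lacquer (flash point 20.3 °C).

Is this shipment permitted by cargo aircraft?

No

Perborate booster: available-oxygen content 14.4 % by mass ≥ 8.5 % by mass → Group H-4 (Oxidizer).
With available-oxygen content 15.7 % by mass (≥ 8.5 % by mass), the soil oxygenator falls in Group H-4.
Nail lacquer: flash point 20.3 °C ≤ 45 °C → Group H-9 (Flammable Liquid).
Group H-4 net quantity: (two 50 kg packs = 100 kg) + 118.75 kg = 218.75 kg.
That is within the Group H-4 cargo aircraft limit of 250 kg.
Group H-9 quantity: two 0.2 fl oz containers = 11.84 mL.
That exceeds the Group H-9 cargo aircraft limit of 10 mL.
The segregation rule (Group H-1 with Group H-7) does not apply to Group H-4 with Group H-9.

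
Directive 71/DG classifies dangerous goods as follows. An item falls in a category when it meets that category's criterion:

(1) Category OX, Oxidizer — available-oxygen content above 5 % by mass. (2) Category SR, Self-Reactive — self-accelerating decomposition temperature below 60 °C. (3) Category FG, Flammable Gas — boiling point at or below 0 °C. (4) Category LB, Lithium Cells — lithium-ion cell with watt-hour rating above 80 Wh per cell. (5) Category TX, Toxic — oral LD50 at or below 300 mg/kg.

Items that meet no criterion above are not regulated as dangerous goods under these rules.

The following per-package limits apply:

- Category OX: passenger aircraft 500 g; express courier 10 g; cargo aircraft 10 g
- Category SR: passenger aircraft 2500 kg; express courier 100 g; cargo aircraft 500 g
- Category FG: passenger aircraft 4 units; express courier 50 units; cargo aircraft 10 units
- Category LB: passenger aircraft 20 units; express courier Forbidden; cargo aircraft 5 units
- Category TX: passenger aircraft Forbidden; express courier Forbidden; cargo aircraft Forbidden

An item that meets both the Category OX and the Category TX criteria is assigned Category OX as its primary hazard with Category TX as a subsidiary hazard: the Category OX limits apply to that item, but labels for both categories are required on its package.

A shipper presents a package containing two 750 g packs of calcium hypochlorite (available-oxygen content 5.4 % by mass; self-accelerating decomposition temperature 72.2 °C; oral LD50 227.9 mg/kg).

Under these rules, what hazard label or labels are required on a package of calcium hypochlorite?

Category OX and TX

The calcium hypochlorite has available-oxygen content 5.4 % by mass, which is > 5 % by mass, so it is Category OX (Oxidizer).
With oral LD50 227.9 mg/kg (≤ 300 mg/kg), the calcium hypochlorite falls in Category TX.
By the precedence rule Category OX is primary and Category TX is subsidiary, and that rule requires both labels on the package.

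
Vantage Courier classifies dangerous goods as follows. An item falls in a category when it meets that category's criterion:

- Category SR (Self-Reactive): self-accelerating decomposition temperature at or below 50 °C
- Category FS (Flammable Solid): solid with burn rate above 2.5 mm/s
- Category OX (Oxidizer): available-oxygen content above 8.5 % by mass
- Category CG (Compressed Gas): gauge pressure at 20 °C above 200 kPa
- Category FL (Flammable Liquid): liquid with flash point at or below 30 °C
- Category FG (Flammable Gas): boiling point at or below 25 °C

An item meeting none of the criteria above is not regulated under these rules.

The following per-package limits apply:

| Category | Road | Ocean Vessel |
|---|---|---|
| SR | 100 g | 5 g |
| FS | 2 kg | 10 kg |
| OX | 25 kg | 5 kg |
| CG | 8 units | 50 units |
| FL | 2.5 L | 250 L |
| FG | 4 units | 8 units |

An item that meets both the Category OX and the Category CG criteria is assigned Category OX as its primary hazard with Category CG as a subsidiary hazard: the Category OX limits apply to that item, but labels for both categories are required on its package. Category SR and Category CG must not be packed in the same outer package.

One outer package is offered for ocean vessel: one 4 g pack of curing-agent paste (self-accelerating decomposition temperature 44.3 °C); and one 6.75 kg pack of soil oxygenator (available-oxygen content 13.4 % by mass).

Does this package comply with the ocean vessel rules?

Self-accelerating decomposition temperature 44.3 °C meets the Category SR criterion (Self-Reactive), so the curing-agent paste is Category SR.
Available-oxygen content 13.4 % by mass meets the Category OX criterion (Oxidizer), so the soil oxygenator is Category OX.
Category SR quantity: 4 g.
4 g ≤ 5 g (ocean vessel limit, Category SR) — within limit.
Category OX quantity: 6.75 kg.
That exceeds the Category OX ocean vessel limit of 5 kg.
The segregation rule (Category SR with Category CG) does not apply to Category SR with Category OX.

No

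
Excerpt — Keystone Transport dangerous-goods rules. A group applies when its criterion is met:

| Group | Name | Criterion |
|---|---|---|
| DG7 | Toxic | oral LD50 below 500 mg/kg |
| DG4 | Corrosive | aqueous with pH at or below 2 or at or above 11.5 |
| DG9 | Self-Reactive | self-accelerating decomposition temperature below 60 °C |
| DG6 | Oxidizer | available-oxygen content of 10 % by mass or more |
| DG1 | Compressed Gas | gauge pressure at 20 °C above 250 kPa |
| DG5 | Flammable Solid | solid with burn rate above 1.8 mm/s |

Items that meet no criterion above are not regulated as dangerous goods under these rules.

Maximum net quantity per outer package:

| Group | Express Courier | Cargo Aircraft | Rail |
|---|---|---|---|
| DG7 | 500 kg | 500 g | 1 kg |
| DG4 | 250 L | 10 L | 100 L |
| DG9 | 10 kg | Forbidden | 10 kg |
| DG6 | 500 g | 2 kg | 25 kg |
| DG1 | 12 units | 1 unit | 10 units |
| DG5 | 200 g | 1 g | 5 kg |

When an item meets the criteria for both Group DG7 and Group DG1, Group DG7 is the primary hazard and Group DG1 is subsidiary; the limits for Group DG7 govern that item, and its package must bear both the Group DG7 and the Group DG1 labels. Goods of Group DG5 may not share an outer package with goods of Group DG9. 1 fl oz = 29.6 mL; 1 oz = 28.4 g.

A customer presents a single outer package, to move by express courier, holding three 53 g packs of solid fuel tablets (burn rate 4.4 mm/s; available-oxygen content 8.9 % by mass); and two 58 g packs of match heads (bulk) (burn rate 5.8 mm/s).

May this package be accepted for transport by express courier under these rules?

Solid fuel tablets: burn rate 4.4 mm/s > 1.8 mm/s → Group DG5 (Flammable Solid).
Match heads (bulk): burn rate 5.8 mm/s > 1.8 mm/s → Group DG5 (Flammable Solid).
Group DG5 net quantity: (three 53 g packs = 159 g) + (two 58 g packs = 116 g) = 275 g.
That exceeds the Group DG5 express courier limit of 200 g.

No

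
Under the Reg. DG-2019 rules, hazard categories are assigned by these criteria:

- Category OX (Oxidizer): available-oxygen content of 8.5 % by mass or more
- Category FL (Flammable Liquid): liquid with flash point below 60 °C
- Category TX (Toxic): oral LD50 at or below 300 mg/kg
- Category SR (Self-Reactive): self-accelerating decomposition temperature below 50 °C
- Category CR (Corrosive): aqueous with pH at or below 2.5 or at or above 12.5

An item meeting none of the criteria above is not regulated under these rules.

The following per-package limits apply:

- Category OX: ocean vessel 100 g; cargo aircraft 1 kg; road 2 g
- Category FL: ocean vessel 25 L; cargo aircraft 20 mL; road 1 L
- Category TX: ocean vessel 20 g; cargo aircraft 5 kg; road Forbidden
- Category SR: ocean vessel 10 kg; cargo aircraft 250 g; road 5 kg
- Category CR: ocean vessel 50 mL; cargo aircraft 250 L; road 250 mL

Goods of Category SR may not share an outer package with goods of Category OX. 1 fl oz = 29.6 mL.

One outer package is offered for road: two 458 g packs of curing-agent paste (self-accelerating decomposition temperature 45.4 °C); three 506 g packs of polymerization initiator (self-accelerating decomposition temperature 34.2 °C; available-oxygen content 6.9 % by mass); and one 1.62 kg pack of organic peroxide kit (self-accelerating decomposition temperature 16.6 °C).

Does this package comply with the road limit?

Yes

The curing-agent paste has self-accelerating decomposition temperature 45.4 °C, which is < 50 °C, so it is Category SR (Self-Reactive).
Polymerization initiator: self-accelerating decomposition temperature 34.2 °C < 50 °C → Category SR (Self-Reactive).
Self-accelerating decomposition temperature 16.6 °C meets the Category SR criterion (Self-Reactive), so the organic peroxide kit is Category SR.
Category SR net quantity: (two 458 g packs = 916 g) + (three 506 g packs = 1.518 kg) + 1.62 kg = 4.054 kg.
4.054 kg is within the road limit of 5 kg for Category SR.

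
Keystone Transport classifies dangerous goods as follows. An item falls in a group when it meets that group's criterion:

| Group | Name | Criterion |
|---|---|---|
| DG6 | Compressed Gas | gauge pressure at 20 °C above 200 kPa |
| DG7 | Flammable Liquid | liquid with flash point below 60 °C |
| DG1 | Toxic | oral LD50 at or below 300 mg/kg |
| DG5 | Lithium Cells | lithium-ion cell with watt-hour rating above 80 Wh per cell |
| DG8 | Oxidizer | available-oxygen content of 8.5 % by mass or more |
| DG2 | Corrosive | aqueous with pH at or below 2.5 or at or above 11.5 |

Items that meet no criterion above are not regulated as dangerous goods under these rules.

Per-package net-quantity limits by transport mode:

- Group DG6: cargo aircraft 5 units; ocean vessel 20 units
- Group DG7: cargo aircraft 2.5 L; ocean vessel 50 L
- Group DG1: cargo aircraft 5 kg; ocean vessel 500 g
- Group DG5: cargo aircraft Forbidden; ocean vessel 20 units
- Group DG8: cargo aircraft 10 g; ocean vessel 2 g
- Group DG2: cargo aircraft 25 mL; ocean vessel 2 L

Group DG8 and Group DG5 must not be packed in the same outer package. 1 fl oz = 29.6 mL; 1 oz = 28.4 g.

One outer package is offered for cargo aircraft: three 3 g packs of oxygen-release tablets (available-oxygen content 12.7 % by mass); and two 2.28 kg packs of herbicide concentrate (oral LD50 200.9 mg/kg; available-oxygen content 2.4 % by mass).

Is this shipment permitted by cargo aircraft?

Yes

The oxygen-release tablets have available-oxygen content 12.7 % by mass, which is ≥ 8.5 % by mass, so they are Group DG8 (Oxidizer).
Herbicide concentrate: oral LD50 200.9 mg/kg ≤ 300 mg/kg → Group DG1 (Toxic).
Group DG8 quantity: three 3 g packs = 9 g.
9 g is within the cargo aircraft limit of 10 g for Group DG8.
Group DG1 quantity: two 2.28 kg packs = 4.56 kg.
4.56 kg is within the cargo aircraft limit of 5 kg for Group DG1.
The segregation rule (Group DG8 with Group DG5) does not apply to Group DG8 with Group DG1.
Every hazard group is within its cargo aircraft limit and no segregation rule is violated.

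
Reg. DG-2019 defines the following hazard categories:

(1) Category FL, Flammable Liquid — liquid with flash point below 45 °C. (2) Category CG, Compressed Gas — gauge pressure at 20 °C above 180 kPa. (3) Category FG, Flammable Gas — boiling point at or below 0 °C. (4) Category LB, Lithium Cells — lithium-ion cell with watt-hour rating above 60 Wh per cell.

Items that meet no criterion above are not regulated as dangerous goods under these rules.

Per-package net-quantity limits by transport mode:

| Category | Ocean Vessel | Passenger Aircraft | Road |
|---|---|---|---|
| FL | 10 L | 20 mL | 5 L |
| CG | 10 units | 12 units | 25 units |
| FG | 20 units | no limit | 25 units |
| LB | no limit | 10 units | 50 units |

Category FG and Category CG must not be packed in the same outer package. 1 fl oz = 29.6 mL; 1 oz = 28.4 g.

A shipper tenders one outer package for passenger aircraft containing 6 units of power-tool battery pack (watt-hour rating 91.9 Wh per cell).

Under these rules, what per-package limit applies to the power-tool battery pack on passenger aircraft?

Watt-hour rating 91.9 Wh per cell meets the Category LB criterion (Lithium Cells), so the power-tool battery pack is Category LB.
The passenger aircraft limit for Category LB is 10 units.

10 units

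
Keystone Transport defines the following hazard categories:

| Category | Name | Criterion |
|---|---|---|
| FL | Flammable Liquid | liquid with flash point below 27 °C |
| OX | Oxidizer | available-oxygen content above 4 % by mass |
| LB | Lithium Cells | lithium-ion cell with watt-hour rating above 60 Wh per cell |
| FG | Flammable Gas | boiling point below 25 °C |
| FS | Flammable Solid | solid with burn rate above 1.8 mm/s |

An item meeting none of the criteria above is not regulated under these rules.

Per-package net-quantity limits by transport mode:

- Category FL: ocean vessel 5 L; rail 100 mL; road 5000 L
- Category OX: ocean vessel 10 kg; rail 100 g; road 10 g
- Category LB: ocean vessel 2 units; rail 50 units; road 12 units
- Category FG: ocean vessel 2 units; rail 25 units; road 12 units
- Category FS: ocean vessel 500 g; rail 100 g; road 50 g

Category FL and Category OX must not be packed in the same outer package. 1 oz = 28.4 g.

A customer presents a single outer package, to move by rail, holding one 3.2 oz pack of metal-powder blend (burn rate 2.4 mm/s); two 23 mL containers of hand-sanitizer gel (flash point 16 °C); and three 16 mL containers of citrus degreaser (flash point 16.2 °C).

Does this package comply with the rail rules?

Yes

Burn rate 2.4 mm/s meets the Category FS criterion (Flammable Solid), so the metal-powder blend is Category FS.
The hand-sanitizer gel has flash point 16 °C, which is < 27 °C, so it is Category FL (Flammable Liquid).
With flash point 16.2 °C (< 27 °C), the citrus degreaser falls in Category FL.
Category FL net quantity: (two 23 mL containers = 46 mL) + (three 16 mL containers = 48 mL) = 94 mL.
94 mL ≤ 100 mL (rail limit, Category FL) — within limit.
Category FS quantity: one 3.2 oz pack = 90.88 g.
90.88 g is within the rail limit of 100 g for Category FS.
The segregation rule (Category FL with Category OX) does not apply to Category FL with Category FS.
Every hazard category is within its rail limit and no segregation rule is violated.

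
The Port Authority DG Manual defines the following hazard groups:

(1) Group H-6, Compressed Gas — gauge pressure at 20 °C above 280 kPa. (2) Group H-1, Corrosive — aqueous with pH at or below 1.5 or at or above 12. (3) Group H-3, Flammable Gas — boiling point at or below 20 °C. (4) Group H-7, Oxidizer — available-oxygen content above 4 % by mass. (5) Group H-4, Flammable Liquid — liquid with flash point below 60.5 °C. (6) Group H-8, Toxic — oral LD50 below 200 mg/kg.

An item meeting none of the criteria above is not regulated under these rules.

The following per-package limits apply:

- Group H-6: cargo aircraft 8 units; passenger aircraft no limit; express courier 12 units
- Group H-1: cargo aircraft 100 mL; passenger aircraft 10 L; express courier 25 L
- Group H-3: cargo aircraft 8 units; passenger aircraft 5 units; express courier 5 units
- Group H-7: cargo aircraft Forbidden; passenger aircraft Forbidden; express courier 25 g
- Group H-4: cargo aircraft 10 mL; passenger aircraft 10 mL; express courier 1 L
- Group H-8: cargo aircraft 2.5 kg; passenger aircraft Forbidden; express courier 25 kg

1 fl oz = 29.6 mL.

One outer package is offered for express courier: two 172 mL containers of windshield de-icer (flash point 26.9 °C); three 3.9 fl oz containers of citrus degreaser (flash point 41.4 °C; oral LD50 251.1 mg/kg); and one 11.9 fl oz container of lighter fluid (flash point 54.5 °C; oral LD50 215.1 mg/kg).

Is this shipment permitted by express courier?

No

With flash point 26.9 °C (< 60.5 °C), the windshield de-icer falls in Group H-4.
The citrus degreaser has flash point 41.4 °C, which is < 60.5 °C, so it is Group H-4 (Flammable Liquid).
Flash point 54.5 °C meets the Group H-4 criterion (Flammable Liquid), so the lighter fluid is Group H-4.
Total Group H-4: (two 172 mL containers = 344 mL) + (three 3.9 fl oz containers = 346.32 mL) + (one 11.9 fl oz container = 352.24 mL) = 1042.56 mL.
1042.56 mL > 1 L (express courier limit, Group H-4) — over the limit.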